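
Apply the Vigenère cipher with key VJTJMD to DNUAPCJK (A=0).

Repeat the key across the message: VJTJMDVJ
D(3)+V(21): 24 → Y
N(13)+J(9): 22 → W
U(20)+T(19): 39≡13 → N
A(0)+J(9): 9 → J
P(15)+M(12): 27≡1 → B
C(2)+D(3): 5 → F
J(9)+V(21): 30≡4 → E
K(10)+J(9): 19 → T

YWNJBFET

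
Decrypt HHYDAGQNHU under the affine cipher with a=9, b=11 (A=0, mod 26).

The inverse of 9 mod 26 is 3, since 9·3=27≡1. Apply D(y)=3·(y−11) mod 26:
H(7): 3·(7−11)=-12≡14 → O
H(7): 3·(7−11)=-12≡14 → O
Y(24): 3·(24−11)=39≡13 → N
D(3): 3·(3−11)=-24≡2 → C
A(0): 3·(0−11)=-33≡19 → T
G(6): 3·(6−11)=-15≡11 → L
Q(16): 3·(16−11)=15 → P
N(13): 3·(13−11)=6 → G
H(7): 3·(7−11)=-12≡14 → O
U(20): 3·(20−11)=27≡1 → B

OONCTLPGOB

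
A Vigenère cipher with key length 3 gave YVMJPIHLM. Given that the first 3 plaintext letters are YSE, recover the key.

Subtract each crib letter from the matching ciphertext letter (mod 26):
Y(24)−Y(24)=0 → A
V(21)−S(18)=3 → D
M(12)−E(4)=8 → I

ADI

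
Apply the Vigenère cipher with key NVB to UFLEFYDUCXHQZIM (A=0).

Repeat the key across the message: NVBNVBNVBNVBNVB
U(20)+N(13): 33≡7 → H
F(5)+V(21): 26≡0 → A
L(11)+B(1): 12 → M
E(4)+N(13): 17 → R
F(5)+V(21): 26≡0 → A
Y(24)+B(1): 25 → Z
D(3)+N(13): 16 → Q
U(20)+V(21): 41≡15 → P
C(2)+B(1): 3 → D
X(23)+N(13): 36≡10 → K
H(7)+V(21): 28≡2 → C
Q(16)+B(1): 17 → R
Z(25)+N(13): 38≡12 → M
I(8)+V(21): 29≡3 → D
M(12)+B(1): 13 → N

HAMRAZQPDKCRMDN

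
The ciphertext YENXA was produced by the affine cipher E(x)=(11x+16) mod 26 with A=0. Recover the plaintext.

The inverse of 11 mod 26 is 19, since 11·19=209≡1. Apply D(y)=19·(y−16) mod 26:
Y(24): 19·(24−16)=152≡22 → W
E(4): 19·(4−16)=-228≡6 → G
N(13): 19·(13−16)=-57≡21 → V
X(23): 19·(23−16)=133≡3 → D
A(0): 19·(0−16)=-304≡8 → I

WGVDI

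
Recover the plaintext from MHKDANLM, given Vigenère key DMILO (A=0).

Repeat the key across the ciphertext: DMILODMI
M(12)−D(3): 9 → J
H(7)−M(12): -5≡21 → V
K(10)−I(8): 2 → C
D(3)−L(11): -8≡18 → S
A(0)−O(14): -14≡12 → M
N(13)−D(3): 10 → K
L(11)−M(12): -1≡25 → Z
M(12)−I(8): 4 → E

JVCSMKZE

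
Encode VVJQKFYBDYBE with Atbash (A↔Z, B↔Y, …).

EEQJPUBYWBYV

V(21) → E(4)
V(21) → E(4)
J(9) → Q(16)
Q(16) → J(9)
K(10) → P(15)
F(5) → U(20)
Y(24) → B(1)
B(1) → Y(24)
D(3) → W(22)
Y(24) → B(1)
B(1) → Y(24)
E(4) → V(21)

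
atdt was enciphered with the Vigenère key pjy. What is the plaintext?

lkfe

Repeat the key across the ciphertext: pjyp
a(0)−p(15): -15≡11 → l
t(19)−j(9): 10 → k
d(3)−y(24): -21≡5 → f
t(19)−p(15): 4 → e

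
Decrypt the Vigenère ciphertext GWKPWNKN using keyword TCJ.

NUBWUERL

Repeat the key across the ciphertext: TCJTCJTC
G(6)−T(19): -13≡13 → N
W(22)−C(2): 20 → U
K(10)−J(9): 1 → B
P(15)−T(19): -4≡22 → W
W(22)−C(2): 20 → U
N(13)−J(9): 4 → E
K(10)−T(19): -9≡17 → R
N(13)−C(2): 11 → L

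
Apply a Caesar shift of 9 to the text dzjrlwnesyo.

misaufwnbhx

d(3): 3+9=12 → m
z(25): 25+9=34≡8 → i
j(9): 9+9=18 → s
r(17): 17+9=26≡0 → a
l(11): 11+9=20 → u
w(22): 22+9=31≡5 → f
n(13): 13+9=22 → w
e(4): 4+9=13 → n
s(18): 18+9=27≡1 → b
y(24): 24+9=33≡7 → h
o(14): 14+9=23 → x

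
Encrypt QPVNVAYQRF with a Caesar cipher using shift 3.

Q(16): 16+3=19 → T
P(15): 15+3=18 → S
V(21): 21+3=24 → Y
N(13): 13+3=16 → Q
V(21): 21+3=24 → Y
A(0): 0+3=3 → D
Y(24): 24+3=27≡1 → B
Q(16): 16+3=19 → T
R(17): 17+3=20 → U
F(5): 5+3=8 → I

TSYQYDBTUI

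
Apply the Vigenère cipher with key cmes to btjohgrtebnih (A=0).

Repeat the key across the message: cmescmescmesc
b(1)+c(2): 3 → d
t(19)+m(12): 31≡5 → f
j(9)+e(4): 13 → n
o(14)+s(18): 32≡6 → g
h(7)+c(2): 9 → j
g(6)+m(12): 18 → s
r(17)+e(4): 21 → v
t(19)+s(18): 37≡11 → l
e(4)+c(2): 6 → g
b(1)+m(12): 13 → n
n(13)+e(4): 17 → r
i(8)+s(18): 26≡0 → a
h(7)+c(2): 9 → j

dfngjsvlgnraj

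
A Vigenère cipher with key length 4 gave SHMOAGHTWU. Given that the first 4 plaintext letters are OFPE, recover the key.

ECXK

Subtract each crib letter from the matching ciphertext letter (mod 26):
S(18)−O(14)=4 → E
H(7)−F(5)=2 → C
M(12)−P(15)=-3≡23 → X
O(14)−E(4)=10 → K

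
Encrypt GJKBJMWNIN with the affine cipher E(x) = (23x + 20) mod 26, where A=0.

G(6): 23·6+20=158≡2 → C
J(9): 23·9+20=227≡19 → T
K(10): 23·10+20=250≡16 → Q
B(1): 23·1+20=43≡17 → R
J(9): 23·9+20=227≡19 → T
M(12): 23·12+20=296≡10 → K
W(22): 23·22+20=526≡6 → G
N(13): 23·13+20=319≡7 → H
I(8): 23·8+20=204≡22 → W
N(13): 23·13+20=319≡7 → H

CTQRTKGHWH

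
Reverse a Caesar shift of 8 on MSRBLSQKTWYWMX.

EKJTDKICLOQOEP

M(12): 12−8=4 → E
S(18): 18−8=10 → K
R(17): 17−8=9 → J
B(1): 1−8=-7≡19 → T
L(11): 11−8=3 → D
S(18): 18−8=10 → K
Q(16): 16−8=8 → I
K(10): 10−8=2 → C
T(19): 19−8=11 → L
W(22): 22−8=14 → O
Y(24): 24−8=16 → Q
W(22): 22−8=14 → O
M(12): 12−8=4 → E
X(23): 23−8=15 → P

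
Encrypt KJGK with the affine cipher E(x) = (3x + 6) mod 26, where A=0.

KHYK

K(10): 3·10+6=36≡10 → K
J(9): 3·9+6=33≡7 → H
G(6): 3·6+6=24 → Y
K(10): 3·10+6=36≡10 → K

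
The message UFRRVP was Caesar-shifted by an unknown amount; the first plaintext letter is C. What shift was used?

18

From the crib: U(20)−C(2)=18, so the shift is 18.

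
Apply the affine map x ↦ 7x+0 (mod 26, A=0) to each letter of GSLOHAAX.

QWZUXAAF

G(6): 7·6+0=42≡16 → Q
S(18): 7·18+0=126≡22 → W
L(11): 7·11+0=77≡25 → Z
O(14): 7·14+0=98≡20 → U
H(7): 7·7+0=49≡23 → X
A(0): 7·0+0=0 → A
A(0): 7·0+0=0 → A
X(23): 7·23+0=161≡5 → F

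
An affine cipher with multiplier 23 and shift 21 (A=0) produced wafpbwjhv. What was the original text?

The inverse of 23 mod 26 is 17, since 23·17=391≡1. Apply D(y)=17·(y−21) mod 26:
w(22): 17·(22−21)=17 → r
a(0): 17·(0−21)=-357≡7 → h
f(5): 17·(5−21)=-272≡14 → o
p(15): 17·(15−21)=-102≡2 → c
b(1): 17·(1−21)=-340≡24 → y
w(22): 17·(22−21)=17 → r
j(9): 17·(9−21)=-204≡4 → e
h(7): 17·(7−21)=-238≡22 → w
v(21): 17·(21−21)=0 → a

rhocyrewa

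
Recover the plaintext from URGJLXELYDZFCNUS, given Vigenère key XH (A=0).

Repeat the key across the ciphertext: XHXHXHXHXHXHXHXH
U(20)−X(23): -3≡23 → X
R(17)−H(7): 10 → K
G(6)−X(23): -17≡9 → J
J(9)−H(7): 2 → C
L(11)−X(23): -12≡14 → O
X(23)−H(7): 16 → Q
E(4)−X(23): -19≡7 → H
L(11)−H(7): 4 → E
Y(24)−X(23): 1 → B
D(3)−H(7): -4≡22 → W
Z(25)−X(23): 2 → C
F(5)−H(7): -2≡24 → Y
C(2)−X(23): -21≡5 → F
N(13)−H(7): 6 → G
U(20)−X(23): -3≡23 → X
S(18)−H(7): 11 → L

XKJCOQHEBWCYFGXL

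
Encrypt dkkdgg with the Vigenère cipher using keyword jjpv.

mtzypp

Repeat the key across the message: jjpvjj
d(3)+j(9): 12 → m
k(10)+j(9): 19 → t
k(10)+p(15): 25 → z
d(3)+v(21): 24 → y
g(6)+j(9): 15 → p
g(6)+j(9): 15 → p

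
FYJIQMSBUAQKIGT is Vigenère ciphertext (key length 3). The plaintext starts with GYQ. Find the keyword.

Subtract each crib letter from the matching ciphertext letter (mod 26):
F(5)−G(6)=-1≡25 → Z
Y(24)−Y(24)=0 → A
J(9)−Q(16)=-7≡19 → T

ZAT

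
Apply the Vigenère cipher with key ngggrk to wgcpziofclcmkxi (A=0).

jmivqsblirtwxdo

Repeat the key across the message: ngggrkngggrkngg
w(22)+n(13): 35≡9 → j
g(6)+g(6): 12 → m
c(2)+g(6): 8 → i
p(15)+g(6): 21 → v
z(25)+r(17): 42≡16 → q
i(8)+k(10): 18 → s
o(14)+n(13): 27≡1 → b
f(5)+g(6): 11 → l
c(2)+g(6): 8 → i
l(11)+g(6): 17 → r
c(2)+r(17): 19 → t
m(12)+k(10): 22 → w
k(10)+n(13): 23 → x
x(23)+g(6): 29≡3 → d
i(8)+g(6): 14 → o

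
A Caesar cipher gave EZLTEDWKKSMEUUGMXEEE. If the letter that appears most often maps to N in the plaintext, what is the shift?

The most frequent ciphertext letter is E (appears 6 times).
E is position 4; N is position 13.
Shift = -9≡17.

17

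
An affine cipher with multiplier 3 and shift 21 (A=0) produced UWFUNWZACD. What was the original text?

The inverse of 3 mod 26 is 9, since 3·9=27≡1. Apply D(y)=9·(y−21) mod 26:
U(20): 9·(20−21)=-9≡17 → R
W(22): 9·(22−21)=9 → J
F(5): 9·(5−21)=-144≡12 → M
U(20): 9·(20−21)=-9≡17 → R
N(13): 9·(13−21)=-72≡6 → G
W(22): 9·(22−21)=9 → J
Z(25): 9·(25−21)=36≡10 → K
A(0): 9·(0−21)=-189≡19 → T
C(2): 9·(2−21)=-171≡11 → L
D(3): 9·(3−21)=-162≡20 → U

RJMRGJKTLU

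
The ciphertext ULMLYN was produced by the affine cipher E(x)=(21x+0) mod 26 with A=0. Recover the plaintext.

WDIDQN

The inverse of 21 mod 26 is 5, since 21·5=105≡1. Apply D(y)=5·(y−0) mod 26:
U(20): 5·(20−0)=100≡22 → W
L(11): 5·(11−0)=55≡3 → D
M(12): 5·(12−0)=60≡8 → I
L(11): 5·(11−0)=55≡3 → D
Y(24): 5·(24−0)=120≡16 → Q
N(13): 5·(13−0)=65≡13 → N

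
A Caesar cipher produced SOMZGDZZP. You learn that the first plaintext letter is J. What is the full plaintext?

From the crib: S(18)−J(9)=9, so the shift is 9.
Subtract 9 from each ciphertext letter:
S(18): 18−9=9 → J
O(14): 14−9=5 → F
M(12): 12−9=3 → D
Z(25): 25−9=16 → Q
G(6): 6−9=-3≡23 → X
D(3): 3−9=-6≡20 → U
Z(25): 25−9=16 → Q
Z(25): 25−9=16 → Q
P(15): 15−9=6 → G

JFDQXUQQG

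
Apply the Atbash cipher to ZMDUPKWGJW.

ANWFKPDTQD

Z(25) → A(0)
M(12) → N(13)
D(3) → W(22)
U(20) → F(5)
P(15) → K(10)
K(10) → P(15)
W(22) → D(3)
G(6) → T(19)
J(9) → Q(16)
W(22) → D(3)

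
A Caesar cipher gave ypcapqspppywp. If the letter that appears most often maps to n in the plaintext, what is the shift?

The most frequent ciphertext letter is p (appears 6 times).
p is position 15; n is position 13.
Shift = 2.

2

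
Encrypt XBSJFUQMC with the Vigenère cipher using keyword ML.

Repeat the key across the message: MLMLMLMLM
X(23)+M(12): 35≡9 → J
B(1)+L(11): 12 → M
S(18)+M(12): 30≡4 → E
J(9)+L(11): 20 → U
F(5)+M(12): 17 → R
U(20)+L(11): 31≡5 → F
Q(16)+M(12): 28≡2 → C
M(12)+L(11): 23 → X
C(2)+M(12): 14 → O

JMEURFCXO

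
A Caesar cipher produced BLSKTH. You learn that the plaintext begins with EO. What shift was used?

From the crib: B(1)−E(4)=-3≡23, so the shift is 23.

23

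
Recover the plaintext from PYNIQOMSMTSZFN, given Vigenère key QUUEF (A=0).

Repeat the key across the ciphertext: QUUEFQUUEFQUUE
P(15)−Q(16): -1≡25 → Z
Y(24)−U(20): 4 → E
N(13)−U(20): -7≡19 → T
I(8)−E(4): 4 → E
Q(16)−F(5): 11 → L
O(14)−Q(16): -2≡24 → Y
M(12)−U(20): -8≡18 → S
S(18)−U(20): -2≡24 → Y
M(12)−E(4): 8 → I
T(19)−F(5): 14 → O
S(18)−Q(16): 2 → C
Z(25)−U(20): 5 → F
F(5)−U(20): -15≡11 → L
N(13)−E(4): 9 → J

ZETELYSYIOCFLJ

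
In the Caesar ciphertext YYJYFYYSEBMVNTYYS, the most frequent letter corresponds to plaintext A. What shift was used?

The most frequent ciphertext letter is Y (appears 7 times).
Y is position 24; A is position 0.
Shift = 24.

24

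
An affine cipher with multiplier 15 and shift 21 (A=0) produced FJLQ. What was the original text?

SUIR

The inverse of 15 mod 26 is 7, since 15·7=105≡1. Apply D(y)=7·(y−21) mod 26:
F(5): 7·(5−21)=-112≡18 → S
J(9): 7·(9−21)=-84≡20 → U
L(11): 7·(11−21)=-70≡8 → I
Q(16): 7·(16−21)=-35≡17 → R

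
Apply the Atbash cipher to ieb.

i(8) → r(17)
e(4) → v(21)
b(1) → y(24)

rvy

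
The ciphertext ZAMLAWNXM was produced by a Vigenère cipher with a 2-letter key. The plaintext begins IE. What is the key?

Subtract each crib letter from the matching ciphertext letter (mod 26):
Z(25)−I(8)=17 → R
A(0)−E(4)=-4≡22 → W

RW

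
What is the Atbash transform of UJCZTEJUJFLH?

U(20) → F(5)
J(9) → Q(16)
C(2) → X(23)
Z(25) → A(0)
T(19) → G(6)
E(4) → V(21)
J(9) → Q(16)
U(20) → F(5)
J(9) → Q(16)
F(5) → U(20)
L(11) → O(14)
H(7) → S(18)

FQXAGVQFQUOS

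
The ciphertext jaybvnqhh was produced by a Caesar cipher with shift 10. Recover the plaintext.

zqorldgxx

j(9): 9−10=-1≡25 → z
a(0): 0−10=-10≡16 → q
y(24): 24−10=14 → o
b(1): 1−10=-9≡17 → r
v(21): 21−10=11 → l
n(13): 13−10=3 → d
q(16): 16−10=6 → g
h(7): 7−10=-3≡23 → x
h(7): 7−10=-3≡23 → x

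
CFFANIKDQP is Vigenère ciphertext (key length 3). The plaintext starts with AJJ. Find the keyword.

Subtract each crib letter from the matching ciphertext letter (mod 26):
C(2)−A(0)=2 → C
F(5)−J(9)=-4≡22 → W
F(5)−J(9)=-4≡22 → W

CWW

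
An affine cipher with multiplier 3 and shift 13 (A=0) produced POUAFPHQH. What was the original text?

The inverse of 3 mod 26 is 9, since 3·9=27≡1. Apply D(y)=9·(y−13) mod 26:
P(15): 9·(15−13)=18 → S
O(14): 9·(14−13)=9 → J
U(20): 9·(20−13)=63≡11 → L
A(0): 9·(0−13)=-117≡13 → N
F(5): 9·(5−13)=-72≡6 → G
P(15): 9·(15−13)=18 → S
H(7): 9·(7−13)=-54≡24 → Y
Q(16): 9·(16−13)=27≡1 → B
H(7): 9·(7−13)=-54≡24 → Y

SJLNGSYBY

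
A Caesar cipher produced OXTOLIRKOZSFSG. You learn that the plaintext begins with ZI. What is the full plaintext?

ZIEZWTCVZKDQDR

From the crib: O(14)−Z(25)=-11≡15, so the shift is 15.
Subtract 15 from each ciphertext letter:
O(14): 14−15=-1≡25 → Z
X(23): 23−15=8 → I
T(19): 19−15=4 → E
O(14): 14−15=-1≡25 → Z
L(11): 11−15=-4≡22 → W
I(8): 8−15=-7≡19 → T
R(17): 17−15=2 → C
K(10): 10−15=-5≡21 → V
O(14): 14−15=-1≡25 → Z
Z(25): 25−15=10 → K
S(18): 18−15=3 → D
F(5): 5−15=-10≡16 → Q
S(18): 18−15=3 → D
G(6): 6−15=-9≡17 → R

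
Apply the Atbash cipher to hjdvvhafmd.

h(7) → s(18)
j(9) → q(16)
d(3) → w(22)
v(21) → e(4)
v(21) → e(4)
h(7) → s(18)
a(0) → z(25)
f(5) → u(20)
m(12) → n(13)
d(3) → w(22)

sqweeszunw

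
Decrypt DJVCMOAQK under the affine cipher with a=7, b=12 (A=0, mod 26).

The inverse of 7 mod 26 is 15, since 7·15=105≡1. Apply D(y)=15·(y−12) mod 26:
D(3): 15·(3−12)=-135≡21 → V
J(9): 15·(9−12)=-45≡7 → H
V(21): 15·(21−12)=135≡5 → F
C(2): 15·(2−12)=-150≡6 → G
M(12): 15·(12−12)=0 → A
O(14): 15·(14−12)=30≡4 → E
A(0): 15·(0−12)=-180≡2 → C
Q(16): 15·(16−12)=60≡8 → I
K(10): 15·(10−12)=-30≡22 → W

VHFGAECIW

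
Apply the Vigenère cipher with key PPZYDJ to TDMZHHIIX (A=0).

Repeat the key across the message: PPZYDJPPZ
T(19)+P(15): 34≡8 → I
D(3)+P(15): 18 → S
M(12)+Z(25): 37≡11 → L
Z(25)+Y(24): 49≡23 → X
H(7)+D(3): 10 → K
H(7)+J(9): 16 → Q
I(8)+P(15): 23 → X
I(8)+P(15): 23 → X
X(23)+Z(25): 48≡22 → W

ISLXKQXXW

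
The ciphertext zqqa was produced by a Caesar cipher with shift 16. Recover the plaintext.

z(25): 25−16=9 → j
q(16): 16−16=0 → a
q(16): 16−16=0 → a
a(0): 0−16=-16≡10 → k

jaak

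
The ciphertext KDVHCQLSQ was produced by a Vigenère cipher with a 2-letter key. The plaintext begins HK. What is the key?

Subtract each crib letter from the matching ciphertext letter (mod 26):
K(10)−H(7)=3 → D
D(3)−K(10)=-7≡19 → T

DT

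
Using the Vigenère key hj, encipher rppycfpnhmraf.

yywhjowwovyjm

Repeat the key across the message: hjhjhjhjhjhjh
r(17)+h(7): 24 → y
p(15)+j(9): 24 → y
p(15)+h(7): 22 → w
y(24)+j(9): 33≡7 → h
c(2)+h(7): 9 → j
f(5)+j(9): 14 → o
p(15)+h(7): 22 → w
n(13)+j(9): 22 → w
h(7)+h(7): 14 → o
m(12)+j(9): 21 → v
r(17)+h(7): 24 → y
a(0)+j(9): 9 → j
f(5)+h(7): 12 → m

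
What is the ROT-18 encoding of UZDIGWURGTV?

MRVAYOMJYLN

U(20): 20+18=38≡12 → M
Z(25): 25+18=43≡17 → R
D(3): 3+18=21 → V
I(8): 8+18=26≡0 → A
G(6): 6+18=24 → Y
W(22): 22+18=40≡14 → O
U(20): 20+18=38≡12 → M
R(17): 17+18=35≡9 → J
G(6): 6+18=24 → Y
T(19): 19+18=37≡11 → L
V(21): 21+18=39≡13 → N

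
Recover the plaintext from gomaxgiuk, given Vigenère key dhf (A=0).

dhhxqbfnf

Repeat the key across the ciphertext: dhfdhfdhf
g(6)−d(3): 3 → d
o(14)−h(7): 7 → h
m(12)−f(5): 7 → h
a(0)−d(3): -3≡23 → x
x(23)−h(7): 16 → q
g(6)−f(5): 1 → b
i(8)−d(3): 5 → f
u(20)−h(7): 13 → n
k(10)−f(5): 5 → f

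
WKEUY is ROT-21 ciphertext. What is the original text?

BPJZD

W(22): 22−21=1 → B
K(10): 10−21=-11≡15 → P
E(4): 4−21=-17≡9 → J
U(20): 20−21=-1≡25 → Z
Y(24): 24−21=3 → D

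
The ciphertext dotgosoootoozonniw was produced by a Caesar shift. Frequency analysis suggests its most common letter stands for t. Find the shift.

The most frequent ciphertext letter is o (appears 8 times).
o is position 14; t is position 19.
Shift = -5≡21.

21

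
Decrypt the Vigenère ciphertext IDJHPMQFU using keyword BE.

Repeat the key across the ciphertext: BEBEBEBEB
I(8)−B(1): 7 → H
D(3)−E(4): -1≡25 → Z
J(9)−B(1): 8 → I
H(7)−E(4): 3 → D
P(15)−B(1): 14 → O
M(12)−E(4): 8 → I
Q(16)−B(1): 15 → P
F(5)−E(4): 1 → B
U(20)−B(1): 19 → T

HZIDOIPBT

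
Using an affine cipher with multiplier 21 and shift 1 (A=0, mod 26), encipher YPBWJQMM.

Y(24): 21·24+1=505≡11 → L
P(15): 21·15+1=316≡4 → E
B(1): 21·1+1=22 → W
W(22): 21·22+1=463≡21 → V
J(9): 21·9+1=190≡8 → I
Q(16): 21·16+1=337≡25 → Z
M(12): 21·12+1=253≡19 → T
M(12): 21·12+1=253≡19 → T

LEWVIZTT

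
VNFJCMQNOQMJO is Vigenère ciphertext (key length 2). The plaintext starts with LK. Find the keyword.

Subtract each crib letter from the matching ciphertext letter (mod 26):
V(21)−L(11)=10 → K
N(13)−K(10)=3 → D

KD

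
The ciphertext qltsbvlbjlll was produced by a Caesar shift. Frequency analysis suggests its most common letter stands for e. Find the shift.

The most frequent ciphertext letter is l (appears 5 times).
l is position 11; e is position 4.
Shift = 7.

7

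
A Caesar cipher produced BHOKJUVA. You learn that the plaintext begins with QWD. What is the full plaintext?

QWDZYJKP

From the crib: B(1)−Q(16)=-15≡11, so the shift is 11.
Subtract 11 from each ciphertext letter:
B(1): 1−11=-10≡16 → Q
H(7): 7−11=-4≡22 → W
O(14): 14−11=3 → D
K(10): 10−11=-1≡25 → Z
J(9): 9−11=-2≡24 → Y
U(20): 20−11=9 → J
V(21): 21−11=10 → K
A(0): 0−11=-11≡15 → P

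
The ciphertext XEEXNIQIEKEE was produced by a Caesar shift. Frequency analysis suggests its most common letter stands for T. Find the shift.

11

The most frequent ciphertext letter is E (appears 5 times).
E is position 4; T is position 19.
Shift = -15≡11.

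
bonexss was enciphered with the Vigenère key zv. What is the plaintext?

Repeat the key across the ciphertext: zvzvzvz
b(1)−z(25): -24≡2 → c
o(14)−v(21): -7≡19 → t
n(13)−z(25): -12≡14 → o
e(4)−v(21): -17≡9 → j
x(23)−z(25): -2≡24 → y
s(18)−v(21): -3≡23 → x
s(18)−z(25): -7≡19 → t

ctojyxt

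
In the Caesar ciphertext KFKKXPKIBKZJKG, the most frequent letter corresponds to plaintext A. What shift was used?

10

The most frequent ciphertext letter is K (appears 6 times).
K is position 10; A is position 0.
Shift = 10.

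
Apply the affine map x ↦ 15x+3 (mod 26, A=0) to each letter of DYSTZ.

WZNCO

D(3): 15·3+3=48≡22 → W
Y(24): 15·24+3=363≡25 → Z
S(18): 15·18+3=273≡13 → N
T(19): 15·19+3=288≡2 → C
Z(25): 15·25+3=378≡14 → O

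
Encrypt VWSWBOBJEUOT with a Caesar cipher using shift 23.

STPTYLYGBRLQ

V(21): 21+23=44≡18 → S
W(22): 22+23=45≡19 → T
S(18): 18+23=41≡15 → P
W(22): 22+23=45≡19 → T
B(1): 1+23=24 → Y
O(14): 14+23=37≡11 → L
B(1): 1+23=24 → Y
J(9): 9+23=32≡6 → G
E(4): 4+23=27≡1 → B
U(20): 20+23=43≡17 → R
O(14): 14+23=37≡11 → L
T(19): 19+23=42≡16 → Q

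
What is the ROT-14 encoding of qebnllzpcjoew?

espbzzndqxcsk

q(16): 16+14=30≡4 → e
e(4): 4+14=18 → s
b(1): 1+14=15 → p
n(13): 13+14=27≡1 → b
l(11): 11+14=25 → z
l(11): 11+14=25 → z
z(25): 25+14=39≡13 → n
p(15): 15+14=29≡3 → d
c(2): 2+14=16 → q
j(9): 9+14=23 → x
o(14): 14+14=28≡2 → c
e(4): 4+14=18 → s
w(22): 22+14=36≡10 → k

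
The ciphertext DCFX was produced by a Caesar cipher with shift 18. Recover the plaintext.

LKNF

D(3): 3−18=-15≡11 → L
C(2): 2−18=-16≡10 → K
F(5): 5−18=-13≡13 → N
X(23): 23−18=5 → F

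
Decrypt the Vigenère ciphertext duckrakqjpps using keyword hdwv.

Repeat the key across the ciphertext: hdwvhdwvhdwv
d(3)−h(7): -4≡22 → w
u(20)−d(3): 17 → r
c(2)−w(22): -20≡6 → g
k(10)−v(21): -11≡15 → p
r(17)−h(7): 10 → k
a(0)−d(3): -3≡23 → x
k(10)−w(22): -12≡14 → o
q(16)−v(21): -5≡21 → v
j(9)−h(7): 2 → c
p(15)−d(3): 12 → m
p(15)−w(22): -7≡19 → t
s(18)−v(21): -3≡23 → x

wrgpkxovcmtx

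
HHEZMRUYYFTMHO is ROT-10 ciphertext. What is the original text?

XXUPCHKOOVJCXE

H(7): 7−10=-3≡23 → X
H(7): 7−10=-3≡23 → X
E(4): 4−10=-6≡20 → U
Z(25): 25−10=15 → P
M(12): 12−10=2 → C
R(17): 17−10=7 → H
U(20): 20−10=10 → K
Y(24): 24−10=14 → O
Y(24): 24−10=14 → O
F(5): 5−10=-5≡21 → V
T(19): 19−10=9 → J
M(12): 12−10=2 → C
H(7): 7−10=-3≡23 → X
O(14): 14−10=4 → E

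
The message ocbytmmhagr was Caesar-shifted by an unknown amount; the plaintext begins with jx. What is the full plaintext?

jxwtohhcvbm

From the crib: o(14)−j(9)=5, so the shift is 5.
Subtract 5 from each ciphertext letter:
o(14): 14−5=9 → j
c(2): 2−5=-3≡23 → x
b(1): 1−5=-4≡22 → w
y(24): 24−5=19 → t
t(19): 19−5=14 → o
m(12): 12−5=7 → h
m(12): 12−5=7 → h
h(7): 7−5=2 → c
a(0): 0−5=-5≡21 → v
g(6): 6−5=1 → b
r(17): 17−5=12 → m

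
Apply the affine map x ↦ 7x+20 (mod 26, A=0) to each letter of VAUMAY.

V(21): 7·21+20=167≡11 → L
A(0): 7·0+20=20 → U
U(20): 7·20+20=160≡4 → E
M(12): 7·12+20=104≡0 → A
A(0): 7·0+20=20 → U
Y(24): 7·24+20=188≡6 → G

LUEAUG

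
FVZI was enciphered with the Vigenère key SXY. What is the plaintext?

Repeat the key across the ciphertext: SXYS
F(5)−S(18): -13≡13 → N
V(21)−X(23): -2≡24 → Y
Z(25)−Y(24): 1 → B
I(8)−S(18): -10≡16 → Q

NYBQ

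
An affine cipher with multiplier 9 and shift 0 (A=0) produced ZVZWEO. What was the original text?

XLXOMQ

The inverse of 9 mod 26 is 3, since 9·3=27≡1. Apply D(y)=3·(y−0) mod 26:
Z(25): 3·(25−0)=75≡23 → X
V(21): 3·(21−0)=63≡11 → L
Z(25): 3·(25−0)=75≡23 → X
W(22): 3·(22−0)=66≡14 → O
E(4): 3·(4−0)=12 → M
O(14): 3·(14−0)=42≡16 → Q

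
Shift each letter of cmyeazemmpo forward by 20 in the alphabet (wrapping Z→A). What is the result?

wgsyutyggji

c(2): 2+20=22 → w
m(12): 12+20=32≡6 → g
y(24): 24+20=44≡18 → s
e(4): 4+20=24 → y
a(0): 0+20=20 → u
z(25): 25+20=45≡19 → t
e(4): 4+20=24 → y
m(12): 12+20=32≡6 → g
m(12): 12+20=32≡6 → g
p(15): 15+20=35≡9 → j
o(14): 14+20=34≡8 → i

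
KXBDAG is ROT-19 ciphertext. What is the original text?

K(10): 10−19=-9≡17 → R
X(23): 23−19=4 → E
B(1): 1−19=-18≡8 → I
D(3): 3−19=-16≡10 → K
A(0): 0−19=-19≡7 → H
G(6): 6−19=-13≡13 → N

REIKHN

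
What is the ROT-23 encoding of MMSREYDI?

M(12): 12+23=35≡9 → J
M(12): 12+23=35≡9 → J
S(18): 18+23=41≡15 → P
R(17): 17+23=40≡14 → O
E(4): 4+23=27≡1 → B
Y(24): 24+23=47≡21 → V
D(3): 3+23=26≡0 → A
I(8): 8+23=31≡5 → F

JJPOBVAF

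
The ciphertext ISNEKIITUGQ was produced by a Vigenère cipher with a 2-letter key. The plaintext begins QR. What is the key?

SB

Subtract each crib letter from the matching ciphertext letter (mod 26):
I(8)−Q(16)=-8≡18 → S
S(18)−R(17)=1 → B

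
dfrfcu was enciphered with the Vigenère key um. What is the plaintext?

jtxtii

Repeat the key across the ciphertext: umumum
d(3)−u(20): -17≡9 → j
f(5)−m(12): -7≡19 → t
r(17)−u(20): -3≡23 → x
f(5)−m(12): -7≡19 → t
c(2)−u(20): -18≡8 → i
u(20)−m(12): 8 → i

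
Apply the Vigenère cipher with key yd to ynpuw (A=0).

wqnxu

Repeat the key across the message: ydydy
y(24)+y(24): 48≡22 → w
n(13)+d(3): 16 → q
p(15)+y(24): 39≡13 → n
u(20)+d(3): 23 → x
w(22)+y(24): 46≡20 → u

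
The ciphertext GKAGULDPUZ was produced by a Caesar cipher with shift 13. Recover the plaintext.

TXNTHYQCHM

G(6): 6−13=-7≡19 → T
K(10): 10−13=-3≡23 → X
A(0): 0−13=-13≡13 → N
G(6): 6−13=-7≡19 → T
U(20): 20−13=7 → H
L(11): 11−13=-2≡24 → Y
D(3): 3−13=-10≡16 → Q
P(15): 15−13=2 → C
U(20): 20−13=7 → H
Z(25): 25−13=12 → M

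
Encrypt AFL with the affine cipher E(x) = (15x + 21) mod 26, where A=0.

VSE

A(0): 15·0+21=21 → V
F(5): 15·5+21=96≡18 → S
L(11): 15·11+21=186≡4 → E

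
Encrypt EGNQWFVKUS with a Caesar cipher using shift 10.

E(4): 4+10=14 → O
G(6): 6+10=16 → Q
N(13): 13+10=23 → X
Q(16): 16+10=26≡0 → A
W(22): 22+10=32≡6 → G
F(5): 5+10=15 → P
V(21): 21+10=31≡5 → F
K(10): 10+10=20 → U
U(20): 20+10=30≡4 → E
S(18): 18+10=28≡2 → C

OQXAGPFUEC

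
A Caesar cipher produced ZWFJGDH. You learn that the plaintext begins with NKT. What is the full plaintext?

From the crib: Z(25)−N(13)=12, so the shift is 12.
Subtract 12 from each ciphertext letter:
Z(25): 25−12=13 → N
W(22): 22−12=10 → K
F(5): 5−12=-7≡19 → T
J(9): 9−12=-3≡23 → X
G(6): 6−12=-6≡20 → U
D(3): 3−12=-9≡17 → R
H(7): 7−12=-5≡21 → V

NKTXURV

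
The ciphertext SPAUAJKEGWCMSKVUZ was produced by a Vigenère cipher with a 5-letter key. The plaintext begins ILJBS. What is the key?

Subtract each crib letter from the matching ciphertext letter (mod 26):
S(18)−I(8)=10 → K
P(15)−L(11)=4 → E
A(0)−J(9)=-9≡17 → R
U(20)−B(1)=19 → T
A(0)−S(18)=-18≡8 → I

KERTI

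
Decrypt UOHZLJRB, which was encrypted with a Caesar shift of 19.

BVOGSQYI

U(20): 20−19=1 → B
O(14): 14−19=-5≡21 → V
H(7): 7−19=-12≡14 → O
Z(25): 25−19=6 → G
L(11): 11−19=-8≡18 → S
J(9): 9−19=-10≡16 → Q
R(17): 17−19=-2≡24 → Y
B(1): 1−19=-18≡8 → I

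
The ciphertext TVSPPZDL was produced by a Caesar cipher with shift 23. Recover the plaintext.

T(19): 19−23=-4≡22 → W
V(21): 21−23=-2≡24 → Y
S(18): 18−23=-5≡21 → V
P(15): 15−23=-8≡18 → S
P(15): 15−23=-8≡18 → S
Z(25): 25−23=2 → C
D(3): 3−23=-20≡6 → G
L(11): 11−23=-12≡14 → O

WYVSSCGO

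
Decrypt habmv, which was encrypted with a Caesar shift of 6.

h(7): 7−6=1 → b
a(0): 0−6=-6≡20 → u
b(1): 1−6=-5≡21 → v
m(12): 12−6=6 → g
v(21): 21−6=15 → p

buvgp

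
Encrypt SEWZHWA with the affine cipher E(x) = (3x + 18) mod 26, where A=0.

S(18): 3·18+18=72≡20 → U
E(4): 3·4+18=30≡4 → E
W(22): 3·22+18=84≡6 → G
Z(25): 3·25+18=93≡15 → P
H(7): 3·7+18=39≡13 → N
W(22): 3·22+18=84≡6 → G
A(0): 3·0+18=18 → S

UEGPNGS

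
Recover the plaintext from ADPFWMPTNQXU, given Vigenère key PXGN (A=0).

Repeat the key across the ciphertext: PXGNPXGNPXGN
A(0)−P(15): -15≡11 → L
D(3)−X(23): -20≡6 → G
P(15)−G(6): 9 → J
F(5)−N(13): -8≡18 → S
W(22)−P(15): 7 → H
M(12)−X(23): -11≡15 → P
P(15)−G(6): 9 → J
T(19)−N(13): 6 → G
N(13)−P(15): -2≡24 → Y
Q(16)−X(23): -7≡19 → T
X(23)−G(6): 17 → R
U(20)−N(13): 7 → H

LGJSHPJGYTRH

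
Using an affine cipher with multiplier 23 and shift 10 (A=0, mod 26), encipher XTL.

X(23): 23·23+10=539≡19 → T
T(19): 23·19+10=447≡5 → F
L(11): 23·11+10=263≡3 → D

TFD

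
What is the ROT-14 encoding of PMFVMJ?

P(15): 15+14=29≡3 → D
M(12): 12+14=26≡0 → A
F(5): 5+14=19 → T
V(21): 21+14=35≡9 → J
M(12): 12+14=26≡0 → A
J(9): 9+14=23 → X

DATJAX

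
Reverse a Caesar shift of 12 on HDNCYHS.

H(7): 7−12=-5≡21 → V
D(3): 3−12=-9≡17 → R
N(13): 13−12=1 → B
C(2): 2−12=-10≡16 → Q
Y(24): 24−12=12 → M
H(7): 7−12=-5≡21 → V
S(18): 18−12=6 → G

VRBQMVG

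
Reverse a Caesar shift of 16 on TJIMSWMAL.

T(19): 19−16=3 → D
J(9): 9−16=-7≡19 → T
I(8): 8−16=-8≡18 → S
M(12): 12−16=-4≡22 → W
S(18): 18−16=2 → C
W(22): 22−16=6 → G
M(12): 12−16=-4≡22 → W
A(0): 0−16=-16≡10 → K
L(11): 11−16=-5≡21 → V

DTSWCGWKV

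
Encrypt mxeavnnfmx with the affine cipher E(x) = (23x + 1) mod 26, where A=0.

rkpbqoomrk

m(12): 23·12+1=277≡17 → r
x(23): 23·23+1=530≡10 → k
e(4): 23·4+1=93≡15 → p
a(0): 23·0+1=1 → b
v(21): 23·21+1=484≡16 → q
n(13): 23·13+1=300≡14 → o
n(13): 23·13+1=300≡14 → o
f(5): 23·5+1=116≡12 → m
m(12): 23·12+1=277≡17 → r
x(23): 23·23+1=530≡10 → k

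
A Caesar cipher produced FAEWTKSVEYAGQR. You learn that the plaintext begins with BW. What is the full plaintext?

BWASPGORAUWCMN

From the crib: F(5)−B(1)=4, so the shift is 4.
Subtract 4 from each ciphertext letter:
F(5): 5−4=1 → B
A(0): 0−4=-4≡22 → W
E(4): 4−4=0 → A
W(22): 22−4=18 → S
T(19): 19−4=15 → P
K(10): 10−4=6 → G
S(18): 18−4=14 → O
V(21): 21−4=17 → R
E(4): 4−4=0 → A
Y(24): 24−4=20 → U
A(0): 0−4=-4≡22 → W
G(6): 6−4=2 → C
Q(16): 16−4=12 → M
R(17): 17−4=13 → N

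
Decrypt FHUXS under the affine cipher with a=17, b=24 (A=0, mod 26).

FZMDS

The inverse of 17 mod 26 is 23, since 17·23=391≡1. Apply D(y)=23·(y−24) mod 26:
F(5): 23·(5−24)=-437≡5 → F
H(7): 23·(7−24)=-391≡25 → Z
U(20): 23·(20−24)=-92≡12 → M
X(23): 23·(23−24)=-23≡3 → D
S(18): 23·(18−24)=-138≡18 → S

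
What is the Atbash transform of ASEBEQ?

ZHVYVJ

A(0) → Z(25)
S(18) → H(7)
E(4) → V(21)
B(1) → Y(24)
E(4) → V(21)
Q(16) → J(9)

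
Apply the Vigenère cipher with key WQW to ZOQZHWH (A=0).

VEMVXSD

Repeat the key across the message: WQWWQWW
Z(25)+W(22): 47≡21 → V
O(14)+Q(16): 30≡4 → E
Q(16)+W(22): 38≡12 → M
Z(25)+W(22): 47≡21 → V
H(7)+Q(16): 23 → X
W(22)+W(22): 44≡18 → S
H(7)+W(22): 29≡3 → D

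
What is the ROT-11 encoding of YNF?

Y(24): 24+11=35≡9 → J
N(13): 13+11=24 → Y
F(5): 5+11=16 → Q

JYQ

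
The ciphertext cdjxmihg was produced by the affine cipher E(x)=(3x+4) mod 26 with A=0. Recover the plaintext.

irtpukbs

The inverse of 3 mod 26 is 9, since 3·9=27≡1. Apply D(y)=9·(y−4) mod 26:
c(2): 9·(2−4)=-18≡8 → i
d(3): 9·(3−4)=-9≡17 → r
j(9): 9·(9−4)=45≡19 → t
x(23): 9·(23−4)=171≡15 → p
m(12): 9·(12−4)=72≡20 → u
i(8): 9·(8−4)=36≡10 → k
h(7): 9·(7−4)=27≡1 → b
g(6): 9·(6−4)=18 → s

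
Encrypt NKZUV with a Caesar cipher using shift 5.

N(13): 13+5=18 → S
K(10): 10+5=15 → P
Z(25): 25+5=30≡4 → E
U(20): 20+5=25 → Z
V(21): 21+5=26≡0 → A

SPEZA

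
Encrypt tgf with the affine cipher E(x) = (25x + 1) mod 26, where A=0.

t(19): 25·19+1=476≡8 → i
g(6): 25·6+1=151≡21 → v
f(5): 25·5+1=126≡22 → w

ivw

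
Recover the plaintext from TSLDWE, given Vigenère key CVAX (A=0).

Repeat the key across the ciphertext: CVAXCV
T(19)−C(2): 17 → R
S(18)−V(21): -3≡23 → X
L(11)−A(0): 11 → L
D(3)−X(23): -20≡6 → G
W(22)−C(2): 20 → U
E(4)−V(21): -17≡9 → J

RXLGUJ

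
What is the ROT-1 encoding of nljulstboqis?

n(13): 13+1=14 → o
l(11): 11+1=12 → m
j(9): 9+1=10 → k
u(20): 20+1=21 → v
l(11): 11+1=12 → m
s(18): 18+1=19 → t
t(19): 19+1=20 → u
b(1): 1+1=2 → c
o(14): 14+1=15 → p
q(16): 16+1=17 → r
i(8): 8+1=9 → j
s(18): 18+1=19 → t

omkvmtucprjt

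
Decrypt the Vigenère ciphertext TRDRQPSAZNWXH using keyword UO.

ZDJDWBYMFZCJN

Repeat the key across the ciphertext: UOUOUOUOUOUOU
T(19)−U(20): -1≡25 → Z
R(17)−O(14): 3 → D
D(3)−U(20): -17≡9 → J
R(17)−O(14): 3 → D
Q(16)−U(20): -4≡22 → W
P(15)−O(14): 1 → B
S(18)−U(20): -2≡24 → Y
A(0)−O(14): -14≡12 → M
Z(25)−U(20): 5 → F
N(13)−O(14): -1≡25 → Z
W(22)−U(20): 2 → C
X(23)−O(14): 9 → J
H(7)−U(20): -13≡13 → N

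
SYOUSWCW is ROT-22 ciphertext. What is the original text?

S(18): 18−22=-4≡22 → W
Y(24): 24−22=2 → C
O(14): 14−22=-8≡18 → S
U(20): 20−22=-2≡24 → Y
S(18): 18−22=-4≡22 → W
W(22): 22−22=0 → A
C(2): 2−22=-20≡6 → G
W(22): 22−22=0 → A

WCSYWAGA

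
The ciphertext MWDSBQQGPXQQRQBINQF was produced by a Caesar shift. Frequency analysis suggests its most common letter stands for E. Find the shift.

The most frequent ciphertext letter is Q (appears 6 times).
Q is position 16; E is position 4.
Shift = 12.

12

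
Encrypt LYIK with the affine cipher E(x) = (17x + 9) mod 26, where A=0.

OBPX

L(11): 17·11+9=196≡14 → O
Y(24): 17·24+9=417≡1 → B
I(8): 17·8+9=145≡15 → P
K(10): 17·10+9=179≡23 → X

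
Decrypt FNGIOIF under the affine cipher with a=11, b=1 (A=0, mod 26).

YURDNDY

The inverse of 11 mod 26 is 19, since 11·19=209≡1. Apply D(y)=19·(y−1) mod 26:
F(5): 19·(5−1)=76≡24 → Y
N(13): 19·(13−1)=228≡20 → U
G(6): 19·(6−1)=95≡17 → R
I(8): 19·(8−1)=133≡3 → D
O(14): 19·(14−1)=247≡13 → N
I(8): 19·(8−1)=133≡3 → D
F(5): 19·(5−1)=76≡24 → Y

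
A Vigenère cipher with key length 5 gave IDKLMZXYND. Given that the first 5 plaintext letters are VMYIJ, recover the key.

Subtract each crib letter from the matching ciphertext letter (mod 26):
I(8)−V(21)=-13≡13 → N
D(3)−M(12)=-9≡17 → R
K(10)−Y(24)=-14≡12 → M
L(11)−I(8)=3 → D
M(12)−J(9)=3 → D

NRMDD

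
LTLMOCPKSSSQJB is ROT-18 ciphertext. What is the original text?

L(11): 11−18=-7≡19 → T
T(19): 19−18=1 → B
L(11): 11−18=-7≡19 → T
M(12): 12−18=-6≡20 → U
O(14): 14−18=-4≡22 → W
C(2): 2−18=-16≡10 → K
P(15): 15−18=-3≡23 → X
K(10): 10−18=-8≡18 → S
S(18): 18−18=0 → A
S(18): 18−18=0 → A
S(18): 18−18=0 → A
Q(16): 16−18=-2≡24 → Y
J(9): 9−18=-9≡17 → R
B(1): 1−18=-17≡9 → J

TBTUWKXSAAAYRJ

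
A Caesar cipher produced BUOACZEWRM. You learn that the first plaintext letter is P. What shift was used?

From the crib: B(1)−P(15)=-14≡12, so the shift is 12.

12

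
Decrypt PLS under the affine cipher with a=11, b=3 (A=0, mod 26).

UWZ

The inverse of 11 mod 26 is 19, since 11·19=209≡1. Apply D(y)=19·(y−3) mod 26:
P(15): 19·(15−3)=228≡20 → U
L(11): 19·(11−3)=152≡22 → W
S(18): 19·(18−3)=285≡25 → Z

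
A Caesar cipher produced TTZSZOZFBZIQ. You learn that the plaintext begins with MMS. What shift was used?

7

From the crib: T(19)−M(12)=7, so the shift is 7.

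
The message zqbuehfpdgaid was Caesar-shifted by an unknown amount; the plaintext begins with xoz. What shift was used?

2

From the crib: z(25)−x(23)=2, so the shift is 2.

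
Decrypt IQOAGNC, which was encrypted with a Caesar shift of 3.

I(8): 8−3=5 → F
Q(16): 16−3=13 → N
O(14): 14−3=11 → L
A(0): 0−3=-3≡23 → X
G(6): 6−3=3 → D
N(13): 13−3=10 → K
C(2): 2−3=-1≡25 → Z

FNLXDKZ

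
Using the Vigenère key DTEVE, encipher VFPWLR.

YYTRPU

Repeat the key across the message: DTEVED
V(21)+D(3): 24 → Y
F(5)+T(19): 24 → Y
P(15)+E(4): 19 → T
W(22)+V(21): 43≡17 → R
L(11)+E(4): 15 → P
R(17)+D(3): 20 → U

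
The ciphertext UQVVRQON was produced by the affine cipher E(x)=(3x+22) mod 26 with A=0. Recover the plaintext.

IYRRHYGX

The inverse of 3 mod 26 is 9, since 3·9=27≡1. Apply D(y)=9·(y−22) mod 26:
U(20): 9·(20−22)=-18≡8 → I
Q(16): 9·(16−22)=-54≡24 → Y
V(21): 9·(21−22)=-9≡17 → R
V(21): 9·(21−22)=-9≡17 → R
R(17): 9·(17−22)=-45≡7 → H
Q(16): 9·(16−22)=-54≡24 → Y
O(14): 9·(14−22)=-72≡6 → G
N(13): 9·(13−22)=-81≡23 → X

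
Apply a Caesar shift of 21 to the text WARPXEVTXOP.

RVMKSZQOSJK

W(22): 22+21=43≡17 → R
A(0): 0+21=21 → V
R(17): 17+21=38≡12 → M
P(15): 15+21=36≡10 → K
X(23): 23+21=44≡18 → S
E(4): 4+21=25 → Z
V(21): 21+21=42≡16 → Q
T(19): 19+21=40≡14 → O
X(23): 23+21=44≡18 → S
O(14): 14+21=35≡9 → J
P(15): 15+21=36≡10 → K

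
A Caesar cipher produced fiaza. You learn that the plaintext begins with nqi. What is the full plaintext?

nqihi

From the crib: f(5)−n(13)=-8≡18, so the shift is 18.
Subtract 18 from each ciphertext letter:
f(5): 5−18=-13≡13 → n
i(8): 8−18=-10≡16 → q
a(0): 0−18=-18≡8 → i
z(25): 25−18=7 → h
a(0): 0−18=-18≡8 → i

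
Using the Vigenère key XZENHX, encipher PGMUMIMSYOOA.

Repeat the key across the message: XZENHXXZENHX
P(15)+X(23): 38≡12 → M
G(6)+Z(25): 31≡5 → F
M(12)+E(4): 16 → Q
U(20)+N(13): 33≡7 → H
M(12)+H(7): 19 → T
I(8)+X(23): 31≡5 → F
M(12)+X(23): 35≡9 → J
S(18)+Z(25): 43≡17 → R
Y(24)+E(4): 28≡2 → C
O(14)+N(13): 27≡1 → B
O(14)+H(7): 21 → V
A(0)+X(23): 23 → X

MFQHTFJRCBVX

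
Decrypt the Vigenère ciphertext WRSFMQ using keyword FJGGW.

Repeat the key across the ciphertext: FJGGWF
W(22)−F(5): 17 → R
R(17)−J(9): 8 → I
S(18)−G(6): 12 → M
F(5)−G(6): -1≡25 → Z
M(12)−W(22): -10≡16 → Q
Q(16)−F(5): 11 → L

RIMZQL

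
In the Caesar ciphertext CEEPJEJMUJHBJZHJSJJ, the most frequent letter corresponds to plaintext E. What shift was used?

The most frequent ciphertext letter is J (appears 7 times).
J is position 9; E is position 4.
Shift = 5.

5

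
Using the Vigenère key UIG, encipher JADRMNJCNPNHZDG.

DIJLUTDKTJVNTLM

Repeat the key across the message: UIGUIGUIGUIGUIG
J(9)+U(20): 29≡3 → D
A(0)+I(8): 8 → I
D(3)+G(6): 9 → J
R(17)+U(20): 37≡11 → L
M(12)+I(8): 20 → U
N(13)+G(6): 19 → T
J(9)+U(20): 29≡3 → D
C(2)+I(8): 10 → K
N(13)+G(6): 19 → T
P(15)+U(20): 35≡9 → J
N(13)+I(8): 21 → V
H(7)+G(6): 13 → N
Z(25)+U(20): 45≡19 → T
D(3)+I(8): 11 → L
G(6)+G(6): 12 → M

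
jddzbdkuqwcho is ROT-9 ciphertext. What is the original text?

j(9): 9−9=0 → a
d(3): 3−9=-6≡20 → u
d(3): 3−9=-6≡20 → u
z(25): 25−9=16 → q
b(1): 1−9=-8≡18 → s
d(3): 3−9=-6≡20 → u
k(10): 10−9=1 → b
u(20): 20−9=11 → l
q(16): 16−9=7 → h
w(22): 22−9=13 → n
c(2): 2−9=-7≡19 → t
h(7): 7−9=-2≡24 → y
o(14): 14−9=5 → f

auuqsublhntyf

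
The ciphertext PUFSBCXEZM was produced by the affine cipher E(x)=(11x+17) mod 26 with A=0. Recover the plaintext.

OFGTIBKNWJ

The inverse of 11 mod 26 is 19, since 11·19=209≡1. Apply D(y)=19·(y−17) mod 26:
P(15): 19·(15−17)=-38≡14 → O
U(20): 19·(20−17)=57≡5 → F
F(5): 19·(5−17)=-228≡6 → G
S(18): 19·(18−17)=19 → T
B(1): 19·(1−17)=-304≡8 → I
C(2): 19·(2−17)=-285≡1 → B
X(23): 19·(23−17)=114≡10 → K
E(4): 19·(4−17)=-247≡13 → N
Z(25): 19·(25−17)=152≡22 → W
M(12): 19·(12−17)=-95≡9 → J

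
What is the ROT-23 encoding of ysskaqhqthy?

y(24): 24+23=47≡21 → v
s(18): 18+23=41≡15 → p
s(18): 18+23=41≡15 → p
k(10): 10+23=33≡7 → h
a(0): 0+23=23 → x
q(16): 16+23=39≡13 → n
h(7): 7+23=30≡4 → e
q(16): 16+23=39≡13 → n
t(19): 19+23=42≡16 → q
h(7): 7+23=30≡4 → e
y(24): 24+23=47≡21 → v

vpphxnenqev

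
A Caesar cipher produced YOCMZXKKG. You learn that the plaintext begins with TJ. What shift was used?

5

From the crib: Y(24)−T(19)=5, so the shift is 5.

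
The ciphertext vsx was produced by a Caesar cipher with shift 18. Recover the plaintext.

v(21): 21−18=3 → d
s(18): 18−18=0 → a
x(23): 23−18=5 → f

daf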